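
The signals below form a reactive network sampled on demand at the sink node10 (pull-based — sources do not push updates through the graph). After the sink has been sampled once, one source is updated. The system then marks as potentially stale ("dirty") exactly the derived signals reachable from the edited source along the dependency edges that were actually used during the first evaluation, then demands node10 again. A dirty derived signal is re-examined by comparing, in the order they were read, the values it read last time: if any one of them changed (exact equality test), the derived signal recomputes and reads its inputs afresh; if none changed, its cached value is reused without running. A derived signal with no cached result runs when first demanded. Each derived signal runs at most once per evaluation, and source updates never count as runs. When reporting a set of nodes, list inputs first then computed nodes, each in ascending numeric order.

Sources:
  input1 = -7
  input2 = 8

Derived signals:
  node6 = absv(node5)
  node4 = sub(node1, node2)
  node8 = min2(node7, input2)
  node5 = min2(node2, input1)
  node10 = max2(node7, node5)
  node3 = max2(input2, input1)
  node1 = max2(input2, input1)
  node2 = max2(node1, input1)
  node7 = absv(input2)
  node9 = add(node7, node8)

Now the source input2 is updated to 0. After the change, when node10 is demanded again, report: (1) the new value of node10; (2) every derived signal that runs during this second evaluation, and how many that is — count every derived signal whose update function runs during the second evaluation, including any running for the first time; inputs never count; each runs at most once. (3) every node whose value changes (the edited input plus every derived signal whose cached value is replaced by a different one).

node10 now evaluates to 0.
Run set: node1, node2, node5, node7, node10 (5 run).
Changed values: input2, node1, node2, node7, node10.

Initial pass — values computed on the first demand:
  node1 = max2(8, -7) = 8
  node2 = max2(8, -7) = 8
  node5 = min2(8, -7) = -7
  node7 = absv(8) = 8
  node10 = max2(8, -7) = 8

Second demand — change propagation:
  node1: re-runs because input2 8->0; new result 0.
  node2: re-runs because node1 8->0; new result 0.
  node5: re-runs because node2 8->0; new result -7 (unchanged).
  node7: re-runs because input2 8->0; new result 0.
  node10: re-runs because node7 8->0; new result 0.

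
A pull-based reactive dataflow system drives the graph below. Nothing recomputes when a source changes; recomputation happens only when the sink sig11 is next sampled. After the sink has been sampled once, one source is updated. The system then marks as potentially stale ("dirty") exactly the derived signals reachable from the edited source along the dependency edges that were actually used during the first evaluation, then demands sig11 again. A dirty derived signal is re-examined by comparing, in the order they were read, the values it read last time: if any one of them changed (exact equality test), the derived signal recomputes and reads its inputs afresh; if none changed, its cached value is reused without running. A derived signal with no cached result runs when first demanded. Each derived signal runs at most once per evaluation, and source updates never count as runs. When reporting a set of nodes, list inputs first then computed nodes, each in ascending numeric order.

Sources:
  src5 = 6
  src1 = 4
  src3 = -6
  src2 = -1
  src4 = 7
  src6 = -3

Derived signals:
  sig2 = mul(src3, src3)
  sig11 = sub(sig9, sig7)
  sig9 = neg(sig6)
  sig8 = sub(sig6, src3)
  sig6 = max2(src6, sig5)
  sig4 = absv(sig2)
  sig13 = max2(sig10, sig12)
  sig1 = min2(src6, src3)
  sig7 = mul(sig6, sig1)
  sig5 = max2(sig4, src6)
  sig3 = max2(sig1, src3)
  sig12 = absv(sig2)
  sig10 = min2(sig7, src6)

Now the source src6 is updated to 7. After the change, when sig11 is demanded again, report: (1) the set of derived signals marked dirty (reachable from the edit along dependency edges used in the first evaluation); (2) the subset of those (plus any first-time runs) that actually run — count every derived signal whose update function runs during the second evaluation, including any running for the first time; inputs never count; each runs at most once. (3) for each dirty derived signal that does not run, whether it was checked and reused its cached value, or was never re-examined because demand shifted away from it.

Marked dirty: sig1, sig5, sig6, sig7, sig9, sig11.
Derived signals that run: sig1, sig5, sig6 — 3 in total.
Checked but reused from cache: sig7, sig9, sig11.
Key observation: the cutoff stops propagation at sig7 — its inputs' values are unchanged, so it reuses its cache.

First evaluation (everything demanded from the output):
  sig1 = min2(-3, -6) = -6
  sig2 = mul(-6, -6) = 36
  sig4 = absv(36) = 36
  sig5 = max2(36, -3) = 36
  sig6 = max2(-3, 36) = 36
  sig7 = mul(36, -6) = -216
  sig9 = neg(36) = -36
  sig11 = sub(-36, -216) = 180

Propagation after the edit:
  sig1: runs — src6 -3->7; result -6 (same value as before).
  sig5: runs — src6 -3->7; result 36 (same value as before).
  sig6: runs — src6 -3->7; result 36 (same value as before).
  sig7: checked — values it read are unchanged (sig6 unchanged, sig1 unchanged); reused cached -216 without running.
  sig9: checked — values it read are unchanged (sig6 unchanged); reused cached -36 without running.
  sig11: checked — values it read are unchanged (sig9 unchanged, sig7 unchanged); reused cached 180 without running.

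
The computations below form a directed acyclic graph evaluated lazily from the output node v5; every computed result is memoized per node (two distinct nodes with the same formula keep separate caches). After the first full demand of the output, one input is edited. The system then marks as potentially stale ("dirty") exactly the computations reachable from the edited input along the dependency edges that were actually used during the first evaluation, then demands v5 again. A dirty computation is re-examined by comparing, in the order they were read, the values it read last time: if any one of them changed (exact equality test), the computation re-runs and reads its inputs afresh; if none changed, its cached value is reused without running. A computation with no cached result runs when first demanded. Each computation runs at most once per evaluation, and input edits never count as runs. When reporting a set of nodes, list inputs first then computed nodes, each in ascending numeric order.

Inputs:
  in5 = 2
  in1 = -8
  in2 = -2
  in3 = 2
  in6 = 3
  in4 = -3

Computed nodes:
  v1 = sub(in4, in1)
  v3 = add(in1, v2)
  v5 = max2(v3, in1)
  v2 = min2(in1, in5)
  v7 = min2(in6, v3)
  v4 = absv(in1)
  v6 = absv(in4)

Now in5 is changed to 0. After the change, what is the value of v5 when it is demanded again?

Demanding v5 again yields -8.
Note the absorption at v2: it re-runs yet its value is the same, leaving the output's value untouched.

First demand of the output computes:
  v2 = min2(-8, 2) = -8
  v3 = add(-8, -8) = -16
  v5 = max2(-16, -8) = -8

After the edit, cleaning proceeds:
  v2: a read changed (in5 2->0) — executes, giving -8 — identical to its old value.
  v3: dirty, but its reads are unchanged (in1 unchanged, v2 unchanged); cached -16 stands.
  v5: dirty, but its reads are unchanged (v3 unchanged, in1 unchanged); cached -8 stands.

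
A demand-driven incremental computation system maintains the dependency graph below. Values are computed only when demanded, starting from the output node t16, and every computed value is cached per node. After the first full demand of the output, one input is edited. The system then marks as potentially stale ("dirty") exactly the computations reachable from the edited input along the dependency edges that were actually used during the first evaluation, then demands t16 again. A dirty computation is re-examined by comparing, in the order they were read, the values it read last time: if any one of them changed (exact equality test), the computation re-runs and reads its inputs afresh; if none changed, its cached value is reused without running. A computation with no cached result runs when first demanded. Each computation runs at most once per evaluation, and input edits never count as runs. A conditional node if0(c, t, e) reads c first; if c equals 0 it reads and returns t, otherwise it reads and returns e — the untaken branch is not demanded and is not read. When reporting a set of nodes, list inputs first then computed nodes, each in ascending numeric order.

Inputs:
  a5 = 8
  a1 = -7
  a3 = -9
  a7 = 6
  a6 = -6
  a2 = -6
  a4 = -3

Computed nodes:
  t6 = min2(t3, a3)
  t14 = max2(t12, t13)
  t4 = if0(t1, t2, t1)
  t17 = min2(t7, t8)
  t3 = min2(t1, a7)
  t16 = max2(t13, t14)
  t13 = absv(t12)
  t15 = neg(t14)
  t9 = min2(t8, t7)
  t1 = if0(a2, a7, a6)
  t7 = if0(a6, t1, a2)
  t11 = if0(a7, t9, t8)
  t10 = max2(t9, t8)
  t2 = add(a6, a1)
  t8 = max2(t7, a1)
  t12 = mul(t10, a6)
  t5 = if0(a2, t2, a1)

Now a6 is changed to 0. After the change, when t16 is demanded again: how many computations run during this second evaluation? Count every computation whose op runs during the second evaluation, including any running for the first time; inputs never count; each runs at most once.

Computations that run: t1, t7, t8, t9, t10, t12, t13, t14, t16 — 9 in total.
Key observation: a condition flipped, so demand reaches new nodes — t1 runs for the first time.

First evaluation (everything demanded from the output):
  t7 = if0(a6=-6 -> else branch a2) = -6
  t8 = max2(-6, -7) = -6
  t9 = min2(-6, -6) = -6
  t10 = max2(-6, -6) = -6
  t12 = mul(-6, -6) = 36
  t13 = absv(36) = 36
  t14 = max2(36, 36) = 36
  t16 = max2(36, 36) = 36

Propagation after the edit:
  t1: demanded for the first time — runs, produces 0.
  t7: runs — a6 -6->0; result 0.
  t8: runs — t7 -6->0; result 0.
  t9: runs — t8 -6->0; t7 -6->0; result 0.
  t10: runs — t9 -6->0; t8 -6->0; result 0.
  t12: runs — t10 -6->0; a6 -6->0; result 0.
  t13: runs — t12 36->0; result 0.
  t14: runs — t12 36->0; t13 36->0; result 0.
  t16: runs — t13 36->0; t14 36->0; result 0.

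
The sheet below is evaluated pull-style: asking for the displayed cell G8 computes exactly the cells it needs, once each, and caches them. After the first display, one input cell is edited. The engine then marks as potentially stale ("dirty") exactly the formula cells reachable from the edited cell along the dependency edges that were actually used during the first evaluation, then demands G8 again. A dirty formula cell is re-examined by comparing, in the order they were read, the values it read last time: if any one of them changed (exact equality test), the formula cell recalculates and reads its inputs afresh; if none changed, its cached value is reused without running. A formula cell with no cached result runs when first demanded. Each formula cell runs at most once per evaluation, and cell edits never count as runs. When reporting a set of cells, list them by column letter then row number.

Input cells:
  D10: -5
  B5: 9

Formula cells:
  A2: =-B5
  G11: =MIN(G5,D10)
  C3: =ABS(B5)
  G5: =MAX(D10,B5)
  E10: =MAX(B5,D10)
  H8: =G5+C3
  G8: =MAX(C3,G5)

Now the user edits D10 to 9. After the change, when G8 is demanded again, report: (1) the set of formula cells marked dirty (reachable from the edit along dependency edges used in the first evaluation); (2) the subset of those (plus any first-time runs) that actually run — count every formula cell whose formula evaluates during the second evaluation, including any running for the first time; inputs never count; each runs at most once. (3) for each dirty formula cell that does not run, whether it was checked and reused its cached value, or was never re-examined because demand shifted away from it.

The edit dirties: G5, G8.
1 formula cells run: G5.
Cache hits after checking: G8.
Note the absorption at G5: it re-runs yet its value is the same, leaving the output's value untouched.

First demand of the output computes:
  C3 = ABS(9) = 9
  G5 = MAX(-5, 9) = 9
  G8 = MAX(9, 9) = 9

After the edit, cleaning proceeds:
  G5: a read changed (D10 -5->9) — executes, giving 9 — identical to its old value.
  G8: dirty, but its reads are unchanged (C3 unchanged, G5 unchanged); cached 9 stands.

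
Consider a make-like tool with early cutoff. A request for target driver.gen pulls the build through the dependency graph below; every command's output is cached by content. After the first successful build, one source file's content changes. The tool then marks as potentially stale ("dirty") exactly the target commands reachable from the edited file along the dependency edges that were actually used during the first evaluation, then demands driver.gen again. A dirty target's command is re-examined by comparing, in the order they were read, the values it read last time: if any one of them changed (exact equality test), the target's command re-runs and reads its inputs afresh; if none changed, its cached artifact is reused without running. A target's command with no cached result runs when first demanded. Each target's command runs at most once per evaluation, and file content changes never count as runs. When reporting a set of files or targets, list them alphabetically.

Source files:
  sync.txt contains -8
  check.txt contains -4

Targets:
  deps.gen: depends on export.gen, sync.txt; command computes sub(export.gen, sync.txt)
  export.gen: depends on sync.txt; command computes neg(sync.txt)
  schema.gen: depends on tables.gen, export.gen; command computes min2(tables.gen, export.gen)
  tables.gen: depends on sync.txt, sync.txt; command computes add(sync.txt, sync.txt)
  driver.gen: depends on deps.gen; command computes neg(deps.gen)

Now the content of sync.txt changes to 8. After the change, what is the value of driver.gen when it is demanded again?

First demand of the output computes:
  export.gen = neg(-8) = 8
  deps.gen = sub(8, -8) = 16
  driver.gen = neg(16) = -16

After the edit, cleaning proceeds:
  export.gen: a read changed (sync.txt -8->8) — executes, giving -8.
  deps.gen: a read changed (export.gen 8->-8; sync.txt -8->8) — executes, giving -16.
  driver.gen: a read changed (deps.gen 16->-16) — executes, giving 16.

Demanding driver.gen again yields 16.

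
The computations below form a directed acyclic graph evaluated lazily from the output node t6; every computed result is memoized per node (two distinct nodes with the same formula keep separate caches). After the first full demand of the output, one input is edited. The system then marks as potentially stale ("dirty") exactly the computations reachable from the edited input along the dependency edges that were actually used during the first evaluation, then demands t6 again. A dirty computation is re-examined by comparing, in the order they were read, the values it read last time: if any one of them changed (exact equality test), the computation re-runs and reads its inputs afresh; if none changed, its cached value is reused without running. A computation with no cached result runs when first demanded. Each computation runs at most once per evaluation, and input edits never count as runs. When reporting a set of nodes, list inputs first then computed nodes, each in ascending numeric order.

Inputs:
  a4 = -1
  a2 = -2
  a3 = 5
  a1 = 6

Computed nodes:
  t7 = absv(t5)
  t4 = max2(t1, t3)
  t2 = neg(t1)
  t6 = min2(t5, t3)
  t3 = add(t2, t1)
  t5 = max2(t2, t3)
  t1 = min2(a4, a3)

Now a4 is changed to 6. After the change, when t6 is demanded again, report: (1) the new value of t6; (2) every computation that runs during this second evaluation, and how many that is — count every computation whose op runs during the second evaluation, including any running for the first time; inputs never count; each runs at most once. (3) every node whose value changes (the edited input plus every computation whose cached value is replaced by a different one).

First demand of the output computes:
  t1 = min2(-1, 5) = -1
  t2 = neg(-1) = 1
  t3 = add(1, -1) = 0
  t5 = max2(1, 0) = 1
  t6 = min2(1, 0) = 0

After the edit, cleaning proceeds:
  t1: a read changed (a4 -1->6) — executes, giving 5.
  t2: a read changed (t1 -1->5) — executes, giving -5.
  t3: a read changed (t2 1->-5; t1 -1->5) — executes, giving 0 — identical to its old value.
  t5: a read changed (t2 1->-5) — executes, giving 0.
  t6: a read changed (t5 1->0) — executes, giving 0 — identical to its old value.

Demanding t6 again yields 0.
5 computations run: t1, t2, t3, t5, t6.
The nodes whose values change: a4, t1, t2, t5.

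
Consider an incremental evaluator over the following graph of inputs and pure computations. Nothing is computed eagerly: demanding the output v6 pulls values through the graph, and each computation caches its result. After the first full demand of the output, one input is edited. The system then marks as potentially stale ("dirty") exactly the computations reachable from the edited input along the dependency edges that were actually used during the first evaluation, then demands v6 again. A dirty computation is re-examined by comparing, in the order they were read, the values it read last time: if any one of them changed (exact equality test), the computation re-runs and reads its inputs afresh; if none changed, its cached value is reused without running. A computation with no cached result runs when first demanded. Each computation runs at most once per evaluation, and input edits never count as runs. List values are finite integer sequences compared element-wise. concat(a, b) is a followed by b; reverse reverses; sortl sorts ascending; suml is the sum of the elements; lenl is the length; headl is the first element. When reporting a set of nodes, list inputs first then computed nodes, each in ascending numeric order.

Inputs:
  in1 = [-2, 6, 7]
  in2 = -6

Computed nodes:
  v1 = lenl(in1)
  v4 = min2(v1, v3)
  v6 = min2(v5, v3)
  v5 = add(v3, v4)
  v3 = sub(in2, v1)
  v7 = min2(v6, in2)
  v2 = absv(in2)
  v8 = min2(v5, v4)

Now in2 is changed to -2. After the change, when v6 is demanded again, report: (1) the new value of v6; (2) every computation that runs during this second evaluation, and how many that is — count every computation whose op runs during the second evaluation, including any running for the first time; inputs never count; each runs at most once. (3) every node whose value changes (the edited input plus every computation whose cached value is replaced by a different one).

v6 now evaluates to -10.
Run set: v3, v4, v5, v6 (4 run).
Changed values: in2, v3, v4, v5, v6.

Initial pass — values computed on the first demand:
  v1 = lenl([-2, 6, 7]) = 3
  v3 = sub(-6, 3) = -9
  v4 = min2(3, -9) = -9
  v5 = add(-9, -9) = -18
  v6 = min2(-18, -9) = -18

Second demand — change propagation:
  v3: re-runs because in2 -6->-2; new result -5.
  v4: re-runs because v3 -9->-5; new result -5.
  v5: re-runs because v3 -9->-5; v4 -9->-5; new result -10.
  v6: re-runs because v5 -18->-10; v3 -9->-5; new result -10.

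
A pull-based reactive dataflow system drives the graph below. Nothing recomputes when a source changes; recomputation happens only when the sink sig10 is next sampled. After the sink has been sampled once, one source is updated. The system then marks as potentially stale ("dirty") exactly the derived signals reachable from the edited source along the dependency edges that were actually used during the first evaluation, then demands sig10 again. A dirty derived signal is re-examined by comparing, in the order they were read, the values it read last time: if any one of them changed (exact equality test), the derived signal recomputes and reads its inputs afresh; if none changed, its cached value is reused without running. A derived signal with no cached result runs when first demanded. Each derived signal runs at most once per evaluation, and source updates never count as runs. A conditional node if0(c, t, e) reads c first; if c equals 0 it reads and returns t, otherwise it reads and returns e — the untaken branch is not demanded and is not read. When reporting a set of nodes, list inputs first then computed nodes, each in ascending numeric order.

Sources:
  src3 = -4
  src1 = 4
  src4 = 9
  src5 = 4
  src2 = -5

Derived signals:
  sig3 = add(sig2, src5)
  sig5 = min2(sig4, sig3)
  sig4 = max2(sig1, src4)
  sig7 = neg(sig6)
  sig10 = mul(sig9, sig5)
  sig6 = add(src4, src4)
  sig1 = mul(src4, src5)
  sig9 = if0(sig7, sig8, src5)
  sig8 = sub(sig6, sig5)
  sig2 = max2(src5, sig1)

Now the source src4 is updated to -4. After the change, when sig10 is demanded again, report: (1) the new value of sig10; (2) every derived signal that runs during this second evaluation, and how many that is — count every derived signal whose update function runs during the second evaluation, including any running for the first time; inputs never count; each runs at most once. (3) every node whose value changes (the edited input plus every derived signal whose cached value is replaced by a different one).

New value of sig10: -16.
Derived signals that run: sig1, sig2, sig3, sig4, sig5, sig6, sig7, sig9, sig10 — 9 in total.
Values that change: src4, sig1, sig2, sig3, sig4, sig5, sig6, sig7, sig10.

First evaluation (everything demanded from the output):
  sig1 = mul(9, 4) = 36
  sig2 = max2(4, 36) = 36
  sig3 = add(36, 4) = 40
  sig4 = max2(36, 9) = 36
  sig5 = min2(36, 40) = 36
  sig6 = add(9, 9) = 18
  sig7 = neg(18) = -18
  sig9 = if0(sig7=-18 -> else branch src5) = 4
  sig10 = mul(4, 36) = 144

Propagation after the edit:
  sig1: runs — src4 9->-4; result -16.
  sig2: runs — sig1 36->-16; result 4.
  sig3: runs — sig2 36->4; result 8.
  sig4: runs — sig1 36->-16; src4 9->-4; result -4.
  sig5: runs — sig4 36->-4; sig3 40->8; result -4.
  sig6: runs — src4 9->-4; src4 9->-4; result -8.
  sig7: runs — sig6 18->-8; result 8.
  sig9: runs — sig7 -18->8; result 4 (same value as before).
  sig10: runs — sig5 36->-4; result -16.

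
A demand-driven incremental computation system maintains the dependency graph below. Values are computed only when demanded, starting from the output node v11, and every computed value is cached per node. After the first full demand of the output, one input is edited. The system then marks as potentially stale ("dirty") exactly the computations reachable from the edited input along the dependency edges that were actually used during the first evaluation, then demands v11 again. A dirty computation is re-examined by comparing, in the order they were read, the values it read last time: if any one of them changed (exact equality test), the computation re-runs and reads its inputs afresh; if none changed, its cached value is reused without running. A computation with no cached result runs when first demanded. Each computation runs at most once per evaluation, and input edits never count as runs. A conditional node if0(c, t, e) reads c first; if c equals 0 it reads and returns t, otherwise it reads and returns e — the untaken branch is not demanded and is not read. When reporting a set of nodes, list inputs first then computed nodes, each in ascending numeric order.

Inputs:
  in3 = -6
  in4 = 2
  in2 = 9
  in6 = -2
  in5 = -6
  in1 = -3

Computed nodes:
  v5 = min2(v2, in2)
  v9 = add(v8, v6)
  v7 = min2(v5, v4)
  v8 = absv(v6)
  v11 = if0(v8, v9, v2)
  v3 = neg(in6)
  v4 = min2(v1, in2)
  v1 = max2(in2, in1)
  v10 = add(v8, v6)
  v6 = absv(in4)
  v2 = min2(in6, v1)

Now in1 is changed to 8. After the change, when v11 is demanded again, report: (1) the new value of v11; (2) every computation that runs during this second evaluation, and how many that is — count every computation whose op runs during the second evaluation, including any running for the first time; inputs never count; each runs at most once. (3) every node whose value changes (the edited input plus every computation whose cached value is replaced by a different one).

New value of v11: -2.
Computations that run: v1 — 1 in total.
Values that change: in1.
Key observation: the change is absorbed at v1 — it re-runs but produces the same value, and the output's value is unchanged.

First evaluation (everything demanded from the output):
  v1 = max2(9, -3) = 9
  v2 = min2(-2, 9) = -2
  v6 = absv(2) = 2
  v8 = absv(2) = 2
  v11 = if0(v8=2 -> else branch v2) = -2

Propagation after the edit:
  v1: runs — in1 -3->8; result 9 (same value as before).
  v2: checked — values it read are unchanged (in6 unchanged, v1 unchanged); reused cached -2 without running.
  v11: checked — values it read are unchanged (v8 unchanged, v2 unchanged); reused cached -2 without running.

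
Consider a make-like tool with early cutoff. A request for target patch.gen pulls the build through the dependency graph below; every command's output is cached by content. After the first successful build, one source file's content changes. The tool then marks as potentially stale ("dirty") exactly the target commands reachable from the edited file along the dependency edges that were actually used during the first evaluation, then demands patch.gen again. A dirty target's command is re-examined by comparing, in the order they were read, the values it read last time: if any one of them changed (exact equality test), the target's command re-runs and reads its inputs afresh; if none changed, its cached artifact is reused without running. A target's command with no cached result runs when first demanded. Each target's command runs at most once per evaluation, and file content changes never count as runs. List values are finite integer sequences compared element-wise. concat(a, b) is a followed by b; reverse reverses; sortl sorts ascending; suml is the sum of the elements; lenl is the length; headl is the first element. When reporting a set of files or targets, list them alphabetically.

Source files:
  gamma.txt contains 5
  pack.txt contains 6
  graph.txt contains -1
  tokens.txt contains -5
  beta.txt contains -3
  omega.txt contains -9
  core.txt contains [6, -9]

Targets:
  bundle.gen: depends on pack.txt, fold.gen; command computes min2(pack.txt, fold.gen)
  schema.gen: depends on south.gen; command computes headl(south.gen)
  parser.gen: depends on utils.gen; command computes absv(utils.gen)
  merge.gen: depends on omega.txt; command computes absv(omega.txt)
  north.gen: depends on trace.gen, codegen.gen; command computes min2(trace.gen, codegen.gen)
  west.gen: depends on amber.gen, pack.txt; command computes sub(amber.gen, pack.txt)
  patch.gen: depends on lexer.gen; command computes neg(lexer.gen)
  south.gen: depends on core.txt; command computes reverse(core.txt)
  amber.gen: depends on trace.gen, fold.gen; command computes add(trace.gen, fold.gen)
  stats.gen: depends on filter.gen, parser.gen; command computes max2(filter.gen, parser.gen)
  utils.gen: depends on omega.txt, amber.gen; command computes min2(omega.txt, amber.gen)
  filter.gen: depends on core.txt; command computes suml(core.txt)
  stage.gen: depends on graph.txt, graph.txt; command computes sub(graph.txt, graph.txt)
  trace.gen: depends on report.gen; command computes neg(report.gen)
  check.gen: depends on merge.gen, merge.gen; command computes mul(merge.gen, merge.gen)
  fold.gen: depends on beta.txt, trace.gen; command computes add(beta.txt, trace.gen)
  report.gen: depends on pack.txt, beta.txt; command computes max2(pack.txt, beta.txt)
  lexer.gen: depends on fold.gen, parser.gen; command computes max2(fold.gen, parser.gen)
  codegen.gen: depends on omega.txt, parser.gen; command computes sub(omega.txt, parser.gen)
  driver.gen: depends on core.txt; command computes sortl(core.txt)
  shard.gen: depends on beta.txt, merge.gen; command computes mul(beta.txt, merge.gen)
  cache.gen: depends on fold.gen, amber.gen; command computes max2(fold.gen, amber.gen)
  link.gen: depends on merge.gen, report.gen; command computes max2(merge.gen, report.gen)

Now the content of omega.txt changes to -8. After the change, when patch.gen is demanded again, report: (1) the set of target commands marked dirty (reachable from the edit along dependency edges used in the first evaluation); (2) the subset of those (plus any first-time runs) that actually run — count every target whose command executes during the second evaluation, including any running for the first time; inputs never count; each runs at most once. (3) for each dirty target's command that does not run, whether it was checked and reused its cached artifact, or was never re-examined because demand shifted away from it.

The edit dirties: lexer.gen, parser.gen, patch.gen, utils.gen.
1 target commands run: utils.gen.
Cache hits after checking: lexer.gen, parser.gen, patch.gen.
Note the absorption at utils.gen: it re-runs yet its value is the same, leaving the output's value untouched.

First demand of the output computes:
  report.gen = max2(6, -3) = 6
  trace.gen = neg(6) = -6
  fold.gen = add(-3, -6) = -9
  amber.gen = add(-6, -9) = -15
  utils.gen = min2(-9, -15) = -15
  parser.gen = absv(-15) = 15
  lexer.gen = max2(-9, 15) = 15
  patch.gen = neg(15) = -15

After the edit, cleaning proceeds:
  utils.gen: a read changed (omega.txt -9->-8) — executes, giving -15 — identical to its old value.
  parser.gen: dirty, but its reads are unchanged (utils.gen unchanged); cached 15 stands.
  lexer.gen: dirty, but its reads are unchanged (fold.gen unchanged, parser.gen unchanged); cached 15 stands.
  patch.gen: dirty, but its reads are unchanged (lexer.gen unchanged); cached -15 stands.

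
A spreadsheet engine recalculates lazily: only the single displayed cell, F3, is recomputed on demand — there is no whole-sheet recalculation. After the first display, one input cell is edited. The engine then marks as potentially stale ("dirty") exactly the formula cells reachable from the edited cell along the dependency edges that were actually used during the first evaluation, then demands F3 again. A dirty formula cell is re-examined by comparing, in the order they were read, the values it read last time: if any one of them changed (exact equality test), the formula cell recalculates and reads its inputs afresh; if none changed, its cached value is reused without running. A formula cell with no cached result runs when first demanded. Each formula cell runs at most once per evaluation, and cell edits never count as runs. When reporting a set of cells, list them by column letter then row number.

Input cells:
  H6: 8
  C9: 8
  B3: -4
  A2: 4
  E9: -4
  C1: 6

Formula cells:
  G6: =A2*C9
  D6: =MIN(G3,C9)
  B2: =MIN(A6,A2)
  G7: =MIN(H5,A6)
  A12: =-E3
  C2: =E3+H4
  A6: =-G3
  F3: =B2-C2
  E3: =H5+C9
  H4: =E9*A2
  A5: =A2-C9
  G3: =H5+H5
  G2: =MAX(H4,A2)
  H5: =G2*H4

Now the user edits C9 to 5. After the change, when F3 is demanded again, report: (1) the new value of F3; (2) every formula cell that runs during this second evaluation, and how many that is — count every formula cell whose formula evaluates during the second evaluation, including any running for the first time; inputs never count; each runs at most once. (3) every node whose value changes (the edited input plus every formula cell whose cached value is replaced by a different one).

First evaluation (everything demanded from the output):
  H4 = -4 * 4 = -16
  G2 = MAX(-16, 4) = 4
  H5 = 4 * -16 = -64
  E3 = -64 + 8 = -56
  C2 = -56 + -16 = -72
  G3 = -64 + -64 = -128
  A6 = -(-128) = 128
  B2 = MIN(128, 4) = 4
  F3 = 4 - -72 = 76

Propagation after the edit:
  E3: runs — C9 8->5; result -59.
  C2: runs — E3 -56->-59; result -75.
  F3: runs — C2 -72->-75; result 79.

New value of F3: 79.
Formula cells that run: C2, E3, F3 — 3 in total.
Values that change: C2, C9, E3, F3.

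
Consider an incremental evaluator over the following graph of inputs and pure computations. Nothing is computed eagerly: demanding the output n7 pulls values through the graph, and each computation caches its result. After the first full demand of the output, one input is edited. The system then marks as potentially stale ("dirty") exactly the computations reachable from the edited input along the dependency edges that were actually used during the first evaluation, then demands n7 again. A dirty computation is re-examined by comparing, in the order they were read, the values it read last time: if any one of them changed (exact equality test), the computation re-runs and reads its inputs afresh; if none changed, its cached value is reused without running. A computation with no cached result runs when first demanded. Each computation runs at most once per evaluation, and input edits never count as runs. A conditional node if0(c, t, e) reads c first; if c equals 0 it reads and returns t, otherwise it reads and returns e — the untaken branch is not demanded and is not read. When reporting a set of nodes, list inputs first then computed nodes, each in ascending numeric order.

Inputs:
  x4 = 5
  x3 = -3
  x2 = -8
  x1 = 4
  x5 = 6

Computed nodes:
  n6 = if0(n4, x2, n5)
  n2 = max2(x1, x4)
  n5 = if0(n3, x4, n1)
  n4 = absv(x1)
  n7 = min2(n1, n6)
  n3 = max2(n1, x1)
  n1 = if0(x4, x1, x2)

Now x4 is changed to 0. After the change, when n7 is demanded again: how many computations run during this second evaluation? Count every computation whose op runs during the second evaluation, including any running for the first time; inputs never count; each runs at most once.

Initial pass — values computed on the first demand:
  n1 = if0(x4=5 -> else branch x2) = -8
  n3 = max2(-8, 4) = 4
  n4 = absv(4) = 4
  n5 = if0(n3=4 -> else branch n1) = -8
  n6 = if0(n4=4 -> else branch n5) = -8
  n7 = min2(-8, -8) = -8

Second demand — change propagation:
  n1: re-runs because x4 5->0; new result 4.
  n3: re-runs because n1 -8->4; new result 4 (unchanged).
  n5: re-runs because n1 -8->4; new result 4.
  n6: re-runs because n5 -8->4; new result 4.
  n7: re-runs because n1 -8->4; n6 -8->4; new result 4.

Run set: n1, n3, n5, n6, n7 (5 run).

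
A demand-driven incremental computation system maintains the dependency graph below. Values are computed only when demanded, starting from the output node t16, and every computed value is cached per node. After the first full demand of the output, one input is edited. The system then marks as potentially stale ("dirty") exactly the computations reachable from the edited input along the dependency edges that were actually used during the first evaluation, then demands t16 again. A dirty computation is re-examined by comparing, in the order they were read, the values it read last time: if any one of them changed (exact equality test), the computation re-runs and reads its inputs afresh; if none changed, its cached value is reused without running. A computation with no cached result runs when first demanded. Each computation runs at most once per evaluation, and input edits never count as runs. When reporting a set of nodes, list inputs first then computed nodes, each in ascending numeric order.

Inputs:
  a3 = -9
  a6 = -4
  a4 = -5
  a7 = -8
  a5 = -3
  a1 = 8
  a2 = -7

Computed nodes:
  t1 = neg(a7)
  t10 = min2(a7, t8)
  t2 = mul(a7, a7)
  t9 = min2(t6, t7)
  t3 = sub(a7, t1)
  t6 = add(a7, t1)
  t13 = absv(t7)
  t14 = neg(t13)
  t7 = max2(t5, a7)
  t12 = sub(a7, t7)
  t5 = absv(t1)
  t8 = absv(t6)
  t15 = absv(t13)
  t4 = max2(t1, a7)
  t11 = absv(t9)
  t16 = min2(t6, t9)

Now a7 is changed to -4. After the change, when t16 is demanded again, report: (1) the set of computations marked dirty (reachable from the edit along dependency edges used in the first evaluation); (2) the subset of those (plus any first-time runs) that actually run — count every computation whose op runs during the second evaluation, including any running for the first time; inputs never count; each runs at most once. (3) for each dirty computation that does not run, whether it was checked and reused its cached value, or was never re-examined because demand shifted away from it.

Marked dirty: t1, t5, t6, t7, t9, t16.
Computations that run: t1, t5, t6, t7, t9 — 5 in total.
Checked but reused from cache: t16.
Key observation: the cutoff stops propagation at t16 — its inputs' values are unchanged, so it reuses its cache.

First evaluation (everything demanded from the output):
  t1 = neg(-8) = 8
  t5 = absv(8) = 8
  t6 = add(-8, 8) = 0
  t7 = max2(8, -8) = 8
  t9 = min2(0, 8) = 0
  t16 = min2(0, 0) = 0

Propagation after the edit:
  t1: runs — a7 -8->-4; result 4.
  t5: runs — t1 8->4; result 4.
  t6: runs — a7 -8->-4; t1 8->4; result 0 (same value as before).
  t7: runs — t5 8->4; a7 -8->-4; result 4.
  t9: runs — t7 8->4; result 0 (same value as before).
  t16: checked — values it read are unchanged (t6 unchanged, t9 unchanged); reused cached 0 without running.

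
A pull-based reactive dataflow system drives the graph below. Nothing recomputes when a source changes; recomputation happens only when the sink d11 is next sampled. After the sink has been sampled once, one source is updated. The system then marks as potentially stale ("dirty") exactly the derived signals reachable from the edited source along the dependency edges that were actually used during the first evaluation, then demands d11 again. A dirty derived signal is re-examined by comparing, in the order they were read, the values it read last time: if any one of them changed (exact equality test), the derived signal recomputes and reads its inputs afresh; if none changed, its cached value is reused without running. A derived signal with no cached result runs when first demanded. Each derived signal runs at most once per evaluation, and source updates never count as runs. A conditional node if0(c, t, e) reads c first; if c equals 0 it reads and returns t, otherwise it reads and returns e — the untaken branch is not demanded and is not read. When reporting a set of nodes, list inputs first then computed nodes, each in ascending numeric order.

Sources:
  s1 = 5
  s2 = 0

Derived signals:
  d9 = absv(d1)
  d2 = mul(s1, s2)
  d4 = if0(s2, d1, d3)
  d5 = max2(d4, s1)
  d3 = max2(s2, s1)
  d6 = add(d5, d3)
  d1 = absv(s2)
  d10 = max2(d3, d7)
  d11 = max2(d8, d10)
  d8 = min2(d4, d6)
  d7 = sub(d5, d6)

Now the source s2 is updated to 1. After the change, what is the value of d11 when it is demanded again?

New value of d11: 5.
Key observation: a condition flipped, so demand moved to the other branch — d1 is never re-examined.

First evaluation (everything demanded from the output):
  d1 = absv(0) = 0
  d3 = max2(0, 5) = 5
  d4 = if0(s2=0 -> then branch d1) = 0
  d5 = max2(0, 5) = 5
  d6 = add(5, 5) = 10
  d7 = sub(5, 10) = -5
  d8 = min2(0, 10) = 0
  d10 = max2(5, -5) = 5
  d11 = max2(0, 5) = 5

Propagation after the edit:
  d1: marked dirty but never re-examined — demand shifted away from it.
  d3: runs — s2 0->1; result 5 (same value as before).
  d4: runs — s2 0->1; result 5.
  d5: runs — d4 0->5; result 5 (same value as before).
  d6: checked — values it read are unchanged (d5 unchanged, d3 unchanged); reused cached 10 without running.
  d7: checked — values it read are unchanged (d5 unchanged, d6 unchanged); reused cached -5 without running.
  d8: runs — d4 0->5; result 5.
  d10: checked — values it read are unchanged (d3 unchanged, d7 unchanged); reused cached 5 without running.
  d11: runs — d8 0->5; result 5 (same value as before).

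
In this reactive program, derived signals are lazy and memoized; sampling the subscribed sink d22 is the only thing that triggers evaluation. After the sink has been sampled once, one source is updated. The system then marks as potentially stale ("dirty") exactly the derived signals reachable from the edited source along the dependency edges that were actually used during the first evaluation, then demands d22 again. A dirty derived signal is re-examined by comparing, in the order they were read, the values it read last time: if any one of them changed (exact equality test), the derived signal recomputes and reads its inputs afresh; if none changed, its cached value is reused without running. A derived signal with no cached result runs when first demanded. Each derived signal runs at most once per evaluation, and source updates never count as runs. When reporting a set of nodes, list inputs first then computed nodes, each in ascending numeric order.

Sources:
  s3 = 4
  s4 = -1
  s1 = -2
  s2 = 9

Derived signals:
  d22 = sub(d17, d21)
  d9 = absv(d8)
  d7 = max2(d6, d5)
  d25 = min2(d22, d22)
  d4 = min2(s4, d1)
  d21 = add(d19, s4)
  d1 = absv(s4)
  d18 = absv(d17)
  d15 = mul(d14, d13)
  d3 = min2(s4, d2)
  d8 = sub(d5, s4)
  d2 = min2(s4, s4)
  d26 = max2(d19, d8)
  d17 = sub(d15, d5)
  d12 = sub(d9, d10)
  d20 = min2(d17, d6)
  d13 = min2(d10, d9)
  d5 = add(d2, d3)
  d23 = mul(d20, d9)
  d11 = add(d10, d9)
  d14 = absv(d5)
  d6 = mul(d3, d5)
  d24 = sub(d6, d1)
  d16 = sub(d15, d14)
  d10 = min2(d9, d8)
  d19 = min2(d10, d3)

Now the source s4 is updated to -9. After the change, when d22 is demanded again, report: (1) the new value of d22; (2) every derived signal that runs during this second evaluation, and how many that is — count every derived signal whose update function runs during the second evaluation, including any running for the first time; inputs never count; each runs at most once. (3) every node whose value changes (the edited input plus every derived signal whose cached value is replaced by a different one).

First demand of the output computes:
  d2 = min2(-1, -1) = -1
  d3 = min2(-1, -1) = -1
  d5 = add(-1, -1) = -2
  d8 = sub(-2, -1) = -1
  d9 = absv(-1) = 1
  d10 = min2(1, -1) = -1
  d13 = min2(-1, 1) = -1
  d14 = absv(-2) = 2
  d15 = mul(2, -1) = -2
  d17 = sub(-2, -2) = 0
  d19 = min2(-1, -1) = -1
  d21 = add(-1, -1) = -2
  d22 = sub(0, -2) = 2

After the edit, cleaning proceeds:
  d2: a read changed (s4 -1->-9; s4 -1->-9) — executes, giving -9.
  d3: a read changed (s4 -1->-9; d2 -1->-9) — executes, giving -9.
  d5: a read changed (d2 -1->-9; d3 -1->-9) — executes, giving -18.
  d8: a read changed (d5 -2->-18; s4 -1->-9) — executes, giving -9.
  d9: a read changed (d8 -1->-9) — executes, giving 9.
  d10: a read changed (d9 1->9; d8 -1->-9) — executes, giving -9.
  d13: a read changed (d10 -1->-9; d9 1->9) — executes, giving -9.
  d14: a read changed (d5 -2->-18) — executes, giving 18.
  d15: a read changed (d14 2->18; d13 -1->-9) — executes, giving -162.
  d17: a read changed (d15 -2->-162; d5 -2->-18) — executes, giving -144.
  d19: a read changed (d10 -1->-9; d3 -1->-9) — executes, giving -9.
  d21: a read changed (d19 -1->-9; s4 -1->-9) — executes, giving -18.
  d22: a read changed (d17 0->-144; d21 -2->-18) — executes, giving -126.

Demanding d22 again yields -126.
13 derived signals run: d2, d3, d5, d8, d9, d10, d13, d14, d15, d17, d19, d21, d22.
The nodes whose values change: s4, d2, d3, d5, d8, d9, d10, d13, d14, d15, d17, d19, d21, d22.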